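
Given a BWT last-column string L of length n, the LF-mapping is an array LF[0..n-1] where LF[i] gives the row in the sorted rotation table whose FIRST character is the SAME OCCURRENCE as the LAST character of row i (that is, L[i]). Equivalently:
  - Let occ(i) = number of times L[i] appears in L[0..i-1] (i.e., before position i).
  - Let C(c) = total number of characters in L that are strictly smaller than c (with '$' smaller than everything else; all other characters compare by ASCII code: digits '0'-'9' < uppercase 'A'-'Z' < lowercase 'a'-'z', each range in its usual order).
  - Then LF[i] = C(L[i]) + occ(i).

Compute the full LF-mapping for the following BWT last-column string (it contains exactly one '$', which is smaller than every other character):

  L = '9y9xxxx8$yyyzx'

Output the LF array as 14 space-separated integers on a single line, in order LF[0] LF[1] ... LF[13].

Answer: 2 9 3 4 5 6 7 1 0 10 11 12 13 8

Derivation:
Char counts: '$':1, '8':1, '9':2, 'x':5, 'y':4, 'z':1
C (first-col start): C('$')=0, C('8')=1, C('9')=2, C('x')=4, C('y')=9, C('z')=13
L[0]='9': occ=0, LF[0]=C('9')+0=2+0=2
L[1]='y': occ=0, LF[1]=C('y')+0=9+0=9
L[2]='9': occ=1, LF[2]=C('9')+1=2+1=3
L[3]='x': occ=0, LF[3]=C('x')+0=4+0=4
L[4]='x': occ=1, LF[4]=C('x')+1=4+1=5
L[5]='x': occ=2, LF[5]=C('x')+2=4+2=6
L[6]='x': occ=3, LF[6]=C('x')+3=4+3=7
L[7]='8': occ=0, LF[7]=C('8')+0=1+0=1
L[8]='$': occ=0, LF[8]=C('$')+0=0+0=0
L[9]='y': occ=1, LF[9]=C('y')+1=9+1=10
L[10]='y': occ=2, LF[10]=C('y')+2=9+2=11
L[11]='y': occ=3, LF[11]=C('y')+3=9+3=12
L[12]='z': occ=0, LF[12]=C('z')+0=13+0=13
L[13]='x': occ=4, LF[13]=C('x')+4=4+4=8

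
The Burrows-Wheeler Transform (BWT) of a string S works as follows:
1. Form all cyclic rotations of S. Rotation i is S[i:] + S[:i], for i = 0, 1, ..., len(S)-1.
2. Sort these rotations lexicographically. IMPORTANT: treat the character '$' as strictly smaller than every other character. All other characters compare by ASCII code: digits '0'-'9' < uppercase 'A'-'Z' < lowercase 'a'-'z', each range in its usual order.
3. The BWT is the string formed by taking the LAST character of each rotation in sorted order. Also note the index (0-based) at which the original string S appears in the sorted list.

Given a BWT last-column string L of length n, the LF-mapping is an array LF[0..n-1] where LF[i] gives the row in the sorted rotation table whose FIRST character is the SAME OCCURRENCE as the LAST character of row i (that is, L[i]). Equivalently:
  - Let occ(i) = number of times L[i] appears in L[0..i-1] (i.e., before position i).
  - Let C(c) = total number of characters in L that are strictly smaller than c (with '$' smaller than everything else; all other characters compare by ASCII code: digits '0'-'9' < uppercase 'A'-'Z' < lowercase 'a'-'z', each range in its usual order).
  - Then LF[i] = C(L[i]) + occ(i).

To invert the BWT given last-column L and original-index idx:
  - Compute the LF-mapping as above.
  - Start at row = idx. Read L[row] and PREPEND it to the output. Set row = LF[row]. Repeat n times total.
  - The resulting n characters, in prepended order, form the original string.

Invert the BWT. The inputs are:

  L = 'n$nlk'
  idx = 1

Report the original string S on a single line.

LF mapping: 3 0 4 2 1
Walk LF starting at row 1, prepending L[row]:
  step 1: row=1, L[1]='$', prepend. Next row=LF[1]=0
  step 2: row=0, L[0]='n', prepend. Next row=LF[0]=3
  step 3: row=3, L[3]='l', prepend. Next row=LF[3]=2
  step 4: row=2, L[2]='n', prepend. Next row=LF[2]=4
  step 5: row=4, L[4]='k', prepend. Next row=LF[4]=1
Reversed output: knln$

Answer: knln$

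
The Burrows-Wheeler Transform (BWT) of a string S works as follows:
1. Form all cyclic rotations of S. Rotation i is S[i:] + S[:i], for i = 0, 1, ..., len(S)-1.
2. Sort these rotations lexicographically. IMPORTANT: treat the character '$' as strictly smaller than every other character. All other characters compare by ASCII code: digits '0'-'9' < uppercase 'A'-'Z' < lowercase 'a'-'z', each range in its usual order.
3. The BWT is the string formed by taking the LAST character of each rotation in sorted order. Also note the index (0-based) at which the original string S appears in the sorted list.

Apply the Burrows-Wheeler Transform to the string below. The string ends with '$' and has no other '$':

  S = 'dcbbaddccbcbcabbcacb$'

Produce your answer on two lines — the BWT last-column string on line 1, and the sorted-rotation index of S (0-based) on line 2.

Answer: bccbcbcacbcbbadbcd$da
18

Derivation:
All 21 rotations (rotation i = S[i:]+S[:i]):
  rot[0] = dcbbaddccbcbcabbcacb$
  rot[1] = cbbaddccbcbcabbcacb$d
  rot[2] = bbaddccbcbcabbcacb$dc
  rot[3] = baddccbcbcabbcacb$dcb
  rot[4] = addccbcbcabbcacb$dcbb
  rot[5] = ddccbcbcabbcacb$dcbba
  rot[6] = dccbcbcabbcacb$dcbbad
  rot[7] = ccbcbcabbcacb$dcbbadd
  rot[8] = cbcbcabbcacb$dcbbaddc
  rot[9] = bcbcabbcacb$dcbbaddcc
  rot[10] = cbcabbcacb$dcbbaddccb
  rot[11] = bcabbcacb$dcbbaddccbc
  rot[12] = cabbcacb$dcbbaddccbcb
  rot[13] = abbcacb$dcbbaddccbcbc
  rot[14] = bbcacb$dcbbaddccbcbca
  rot[15] = bcacb$dcbbaddccbcbcab
  rot[16] = cacb$dcbbaddccbcbcabb
  rot[17] = acb$dcbbaddccbcbcabbc
  rot[18] = cb$dcbbaddccbcbcabbca
  rot[19] = b$dcbbaddccbcbcabbcac
  rot[20] = $dcbbaddccbcbcabbcacb
Sorted (with $ < everything):
  sorted[0] = $dcbbaddccbcbcabbcacb  (last char: 'b')
  sorted[1] = abbcacb$dcbbaddccbcbc  (last char: 'c')
  sorted[2] = acb$dcbbaddccbcbcabbc  (last char: 'c')
  sorted[3] = addccbcbcabbcacb$dcbb  (last char: 'b')
  sorted[4] = b$dcbbaddccbcbcabbcac  (last char: 'c')
  sorted[5] = baddccbcbcabbcacb$dcb  (last char: 'b')
  sorted[6] = bbaddccbcbcabbcacb$dc  (last char: 'c')
  sorted[7] = bbcacb$dcbbaddccbcbca  (last char: 'a')
  sorted[8] = bcabbcacb$dcbbaddccbc  (last char: 'c')
  sorted[9] = bcacb$dcbbaddccbcbcab  (last char: 'b')
  sorted[10] = bcbcabbcacb$dcbbaddcc  (last char: 'c')
  sorted[11] = cabbcacb$dcbbaddccbcb  (last char: 'b')
  sorted[12] = cacb$dcbbaddccbcbcabb  (last char: 'b')
  sorted[13] = cb$dcbbaddccbcbcabbca  (last char: 'a')
  sorted[14] = cbbaddccbcbcabbcacb$d  (last char: 'd')
  sorted[15] = cbcabbcacb$dcbbaddccb  (last char: 'b')
  sorted[16] = cbcbcabbcacb$dcbbaddc  (last char: 'c')
  sorted[17] = ccbcbcabbcacb$dcbbadd  (last char: 'd')
  sorted[18] = dcbbaddccbcbcabbcacb$  (last char: '$')
  sorted[19] = dccbcbcabbcacb$dcbbad  (last char: 'd')
  sorted[20] = ddccbcbcabbcacb$dcbba  (last char: 'a')
Last column: bccbcbcacbcbbadbcd$da
Original string S is at sorted index 18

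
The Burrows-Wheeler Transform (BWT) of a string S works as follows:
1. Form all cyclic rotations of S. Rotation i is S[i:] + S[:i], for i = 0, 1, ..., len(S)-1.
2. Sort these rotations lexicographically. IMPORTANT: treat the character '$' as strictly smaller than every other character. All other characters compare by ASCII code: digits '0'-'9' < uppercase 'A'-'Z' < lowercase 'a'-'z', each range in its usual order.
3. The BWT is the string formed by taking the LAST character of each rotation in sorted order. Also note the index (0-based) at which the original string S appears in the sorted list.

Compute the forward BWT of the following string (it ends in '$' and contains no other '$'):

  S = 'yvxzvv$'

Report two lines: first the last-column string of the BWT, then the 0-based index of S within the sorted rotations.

All 7 rotations (rotation i = S[i:]+S[:i]):
  rot[0] = yvxzvv$
  rot[1] = vxzvv$y
  rot[2] = xzvv$yv
  rot[3] = zvv$yvx
  rot[4] = vv$yvxz
  rot[5] = v$yvxzv
  rot[6] = $yvxzvv
Sorted (with $ < everything):
  sorted[0] = $yvxzvv  (last char: 'v')
  sorted[1] = v$yvxzv  (last char: 'v')
  sorted[2] = vv$yvxz  (last char: 'z')
  sorted[3] = vxzvv$y  (last char: 'y')
  sorted[4] = xzvv$yv  (last char: 'v')
  sorted[5] = yvxzvv$  (last char: '$')
  sorted[6] = zvv$yvx  (last char: 'x')
Last column: vvzyv$x
Original string S is at sorted index 5

Answer: vvzyv$x
5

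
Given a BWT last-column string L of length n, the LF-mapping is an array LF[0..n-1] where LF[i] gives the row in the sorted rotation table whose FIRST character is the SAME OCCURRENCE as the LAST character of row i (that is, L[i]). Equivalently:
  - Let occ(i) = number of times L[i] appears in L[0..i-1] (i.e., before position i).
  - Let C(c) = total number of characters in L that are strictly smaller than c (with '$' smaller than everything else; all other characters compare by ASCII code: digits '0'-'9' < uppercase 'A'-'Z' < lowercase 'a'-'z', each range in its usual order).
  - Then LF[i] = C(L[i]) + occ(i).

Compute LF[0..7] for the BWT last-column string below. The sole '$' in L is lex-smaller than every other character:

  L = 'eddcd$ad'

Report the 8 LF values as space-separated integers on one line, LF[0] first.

Answer: 7 3 4 2 5 0 1 6

Derivation:
Char counts: '$':1, 'a':1, 'c':1, 'd':4, 'e':1
C (first-col start): C('$')=0, C('a')=1, C('c')=2, C('d')=3, C('e')=7
L[0]='e': occ=0, LF[0]=C('e')+0=7+0=7
L[1]='d': occ=0, LF[1]=C('d')+0=3+0=3
L[2]='d': occ=1, LF[2]=C('d')+1=3+1=4
L[3]='c': occ=0, LF[3]=C('c')+0=2+0=2
L[4]='d': occ=2, LF[4]=C('d')+2=3+2=5
L[5]='$': occ=0, LF[5]=C('$')+0=0+0=0
L[6]='a': occ=0, LF[6]=C('a')+0=1+0=1
L[7]='d': occ=3, LF[7]=C('d')+3=3+3=6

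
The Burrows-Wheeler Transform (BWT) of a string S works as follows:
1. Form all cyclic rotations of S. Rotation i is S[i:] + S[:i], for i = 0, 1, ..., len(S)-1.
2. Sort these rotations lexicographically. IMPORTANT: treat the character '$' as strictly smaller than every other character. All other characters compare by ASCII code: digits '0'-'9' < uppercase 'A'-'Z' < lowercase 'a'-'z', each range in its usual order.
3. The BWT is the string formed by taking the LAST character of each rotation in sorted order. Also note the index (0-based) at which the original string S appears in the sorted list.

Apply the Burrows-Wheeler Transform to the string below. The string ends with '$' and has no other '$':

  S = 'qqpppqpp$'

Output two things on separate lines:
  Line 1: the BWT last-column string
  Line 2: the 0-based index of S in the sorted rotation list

Answer: ppqqpppq$
8

Derivation:
All 9 rotations (rotation i = S[i:]+S[:i]):
  rot[0] = qqpppqpp$
  rot[1] = qpppqpp$q
  rot[2] = pppqpp$qq
  rot[3] = ppqpp$qqp
  rot[4] = pqpp$qqpp
  rot[5] = qpp$qqppp
  rot[6] = pp$qqpppq
  rot[7] = p$qqpppqp
  rot[8] = $qqpppqpp
Sorted (with $ < everything):
  sorted[0] = $qqpppqpp  (last char: 'p')
  sorted[1] = p$qqpppqp  (last char: 'p')
  sorted[2] = pp$qqpppq  (last char: 'q')
  sorted[3] = pppqpp$qq  (last char: 'q')
  sorted[4] = ppqpp$qqp  (last char: 'p')
  sorted[5] = pqpp$qqpp  (last char: 'p')
  sorted[6] = qpp$qqppp  (last char: 'p')
  sorted[7] = qpppqpp$q  (last char: 'q')
  sorted[8] = qqpppqpp$  (last char: '$')
Last column: ppqqpppq$
Original string S is at sorted index 8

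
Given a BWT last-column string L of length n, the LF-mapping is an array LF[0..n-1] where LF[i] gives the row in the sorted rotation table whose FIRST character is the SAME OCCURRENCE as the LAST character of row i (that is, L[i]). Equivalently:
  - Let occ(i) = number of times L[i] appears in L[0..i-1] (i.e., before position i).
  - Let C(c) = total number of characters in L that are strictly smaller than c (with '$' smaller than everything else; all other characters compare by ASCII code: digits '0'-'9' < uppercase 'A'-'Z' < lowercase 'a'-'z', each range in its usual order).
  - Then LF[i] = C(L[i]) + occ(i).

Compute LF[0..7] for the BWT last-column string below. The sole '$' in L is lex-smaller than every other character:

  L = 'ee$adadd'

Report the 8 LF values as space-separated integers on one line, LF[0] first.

Char counts: '$':1, 'a':2, 'd':3, 'e':2
C (first-col start): C('$')=0, C('a')=1, C('d')=3, C('e')=6
L[0]='e': occ=0, LF[0]=C('e')+0=6+0=6
L[1]='e': occ=1, LF[1]=C('e')+1=6+1=7
L[2]='$': occ=0, LF[2]=C('$')+0=0+0=0
L[3]='a': occ=0, LF[3]=C('a')+0=1+0=1
L[4]='d': occ=0, LF[4]=C('d')+0=3+0=3
L[5]='a': occ=1, LF[5]=C('a')+1=1+1=2
L[6]='d': occ=1, LF[6]=C('d')+1=3+1=4
L[7]='d': occ=2, LF[7]=C('d')+2=3+2=5

Answer: 6 7 0 1 3 2 4 5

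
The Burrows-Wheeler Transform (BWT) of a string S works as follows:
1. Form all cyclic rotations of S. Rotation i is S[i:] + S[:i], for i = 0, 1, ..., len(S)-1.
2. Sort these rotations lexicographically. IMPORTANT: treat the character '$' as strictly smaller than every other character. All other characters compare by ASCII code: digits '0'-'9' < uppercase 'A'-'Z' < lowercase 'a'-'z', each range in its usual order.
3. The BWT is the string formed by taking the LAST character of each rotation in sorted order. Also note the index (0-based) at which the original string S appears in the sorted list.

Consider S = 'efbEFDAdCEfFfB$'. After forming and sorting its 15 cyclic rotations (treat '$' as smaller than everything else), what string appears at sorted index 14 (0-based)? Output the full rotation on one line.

Answer: fbEFDAdCEfFfB$e

Derivation:
All 15 rotations (rotation i = S[i:]+S[:i]):
  rot[0] = efbEFDAdCEfFfB$
  rot[1] = fbEFDAdCEfFfB$e
  rot[2] = bEFDAdCEfFfB$ef
  rot[3] = EFDAdCEfFfB$efb
  rot[4] = FDAdCEfFfB$efbE
  rot[5] = DAdCEfFfB$efbEF
  rot[6] = AdCEfFfB$efbEFD
  rot[7] = dCEfFfB$efbEFDA
  rot[8] = CEfFfB$efbEFDAd
  rot[9] = EfFfB$efbEFDAdC
  rot[10] = fFfB$efbEFDAdCE
  rot[11] = FfB$efbEFDAdCEf
  rot[12] = fB$efbEFDAdCEfF
  rot[13] = B$efbEFDAdCEfFf
  rot[14] = $efbEFDAdCEfFfB
Sorted (with $ < everything):
  sorted[0] = $efbEFDAdCEfFfB
  sorted[1] = AdCEfFfB$efbEFD
  sorted[2] = B$efbEFDAdCEfFf
  sorted[3] = CEfFfB$efbEFDAd
  sorted[4] = DAdCEfFfB$efbEF
  sorted[5] = EFDAdCEfFfB$efb
  sorted[6] = EfFfB$efbEFDAdC
  sorted[7] = FDAdCEfFfB$efbE
  sorted[8] = FfB$efbEFDAdCEf
  sorted[9] = bEFDAdCEfFfB$ef
  sorted[10] = dCEfFfB$efbEFDA
  sorted[11] = efbEFDAdCEfFfB$
  sorted[12] = fB$efbEFDAdCEfF
  sorted[13] = fFfB$efbEFDAdCE
  sorted[14] = fbEFDAdCEfFfB$e
sorted[14] = fbEFDAdCEfFfB$e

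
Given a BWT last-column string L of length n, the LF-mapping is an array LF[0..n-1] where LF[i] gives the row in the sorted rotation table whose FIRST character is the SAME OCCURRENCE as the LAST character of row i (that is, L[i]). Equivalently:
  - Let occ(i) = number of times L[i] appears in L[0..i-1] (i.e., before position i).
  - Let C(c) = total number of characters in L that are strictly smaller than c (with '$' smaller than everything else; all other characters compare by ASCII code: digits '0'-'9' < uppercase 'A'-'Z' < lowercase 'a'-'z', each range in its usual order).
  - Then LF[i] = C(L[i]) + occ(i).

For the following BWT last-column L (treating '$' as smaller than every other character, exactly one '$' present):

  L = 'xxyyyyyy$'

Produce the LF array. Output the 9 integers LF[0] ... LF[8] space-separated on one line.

Char counts: '$':1, 'x':2, 'y':6
C (first-col start): C('$')=0, C('x')=1, C('y')=3
L[0]='x': occ=0, LF[0]=C('x')+0=1+0=1
L[1]='x': occ=1, LF[1]=C('x')+1=1+1=2
L[2]='y': occ=0, LF[2]=C('y')+0=3+0=3
L[3]='y': occ=1, LF[3]=C('y')+1=3+1=4
L[4]='y': occ=2, LF[4]=C('y')+2=3+2=5
L[5]='y': occ=3, LF[5]=C('y')+3=3+3=6
L[6]='y': occ=4, LF[6]=C('y')+4=3+4=7
L[7]='y': occ=5, LF[7]=C('y')+5=3+5=8
L[8]='$': occ=0, LF[8]=C('$')+0=0+0=0

Answer: 1 2 3 4 5 6 7 8 0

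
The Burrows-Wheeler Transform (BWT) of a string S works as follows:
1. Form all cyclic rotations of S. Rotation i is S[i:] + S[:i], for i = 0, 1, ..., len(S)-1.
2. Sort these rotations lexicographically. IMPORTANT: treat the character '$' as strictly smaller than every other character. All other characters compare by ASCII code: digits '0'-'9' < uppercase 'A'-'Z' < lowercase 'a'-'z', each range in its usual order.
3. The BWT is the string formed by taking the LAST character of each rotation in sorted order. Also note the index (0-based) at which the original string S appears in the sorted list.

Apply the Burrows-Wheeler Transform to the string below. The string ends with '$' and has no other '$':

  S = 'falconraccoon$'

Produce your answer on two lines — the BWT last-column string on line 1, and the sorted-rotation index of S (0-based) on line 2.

Answer: nrfalc$aoooccn
6

Derivation:
All 14 rotations (rotation i = S[i:]+S[:i]):
  rot[0] = falconraccoon$
  rot[1] = alconraccoon$f
  rot[2] = lconraccoon$fa
  rot[3] = conraccoon$fal
  rot[4] = onraccoon$falc
  rot[5] = nraccoon$falco
  rot[6] = raccoon$falcon
  rot[7] = accoon$falconr
  rot[8] = ccoon$falconra
  rot[9] = coon$falconrac
  rot[10] = oon$falconracc
  rot[11] = on$falconracco
  rot[12] = n$falconraccoo
  rot[13] = $falconraccoon
Sorted (with $ < everything):
  sorted[0] = $falconraccoon  (last char: 'n')
  sorted[1] = accoon$falconr  (last char: 'r')
  sorted[2] = alconraccoon$f  (last char: 'f')
  sorted[3] = ccoon$falconra  (last char: 'a')
  sorted[4] = conraccoon$fal  (last char: 'l')
  sorted[5] = coon$falconrac  (last char: 'c')
  sorted[6] = falconraccoon$  (last char: '$')
  sorted[7] = lconraccoon$fa  (last char: 'a')
  sorted[8] = n$falconraccoo  (last char: 'o')
  sorted[9] = nraccoon$falco  (last char: 'o')
  sorted[10] = on$falconracco  (last char: 'o')
  sorted[11] = onraccoon$falc  (last char: 'c')
  sorted[12] = oon$falconracc  (last char: 'c')
  sorted[13] = raccoon$falcon  (last char: 'n')
Last column: nrfalc$aoooccn
Original string S is at sorted index 6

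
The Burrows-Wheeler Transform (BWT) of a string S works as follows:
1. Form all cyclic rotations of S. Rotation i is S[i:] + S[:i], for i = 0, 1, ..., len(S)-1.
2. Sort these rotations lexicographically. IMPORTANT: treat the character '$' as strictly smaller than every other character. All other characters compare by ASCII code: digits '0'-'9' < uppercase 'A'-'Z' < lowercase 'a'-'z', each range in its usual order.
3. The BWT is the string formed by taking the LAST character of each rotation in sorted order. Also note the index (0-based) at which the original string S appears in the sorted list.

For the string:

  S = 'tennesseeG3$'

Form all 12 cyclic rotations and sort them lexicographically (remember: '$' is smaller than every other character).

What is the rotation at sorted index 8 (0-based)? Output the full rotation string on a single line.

All 12 rotations (rotation i = S[i:]+S[:i]):
  rot[0] = tennesseeG3$
  rot[1] = ennesseeG3$t
  rot[2] = nnesseeG3$te
  rot[3] = nesseeG3$ten
  rot[4] = esseeG3$tenn
  rot[5] = sseeG3$tenne
  rot[6] = seeG3$tennes
  rot[7] = eeG3$tenness
  rot[8] = eG3$tennesse
  rot[9] = G3$tennessee
  rot[10] = 3$tennesseeG
  rot[11] = $tennesseeG3
Sorted (with $ < everything):
  sorted[0] = $tennesseeG3
  sorted[1] = 3$tennesseeG
  sorted[2] = G3$tennessee
  sorted[3] = eG3$tennesse
  sorted[4] = eeG3$tenness
  sorted[5] = ennesseeG3$t
  sorted[6] = esseeG3$tenn
  sorted[7] = nesseeG3$ten
  sorted[8] = nnesseeG3$te
  sorted[9] = seeG3$tennes
  sorted[10] = sseeG3$tenne
  sorted[11] = tennesseeG3$
sorted[8] = nnesseeG3$te

Answer: nnesseeG3$te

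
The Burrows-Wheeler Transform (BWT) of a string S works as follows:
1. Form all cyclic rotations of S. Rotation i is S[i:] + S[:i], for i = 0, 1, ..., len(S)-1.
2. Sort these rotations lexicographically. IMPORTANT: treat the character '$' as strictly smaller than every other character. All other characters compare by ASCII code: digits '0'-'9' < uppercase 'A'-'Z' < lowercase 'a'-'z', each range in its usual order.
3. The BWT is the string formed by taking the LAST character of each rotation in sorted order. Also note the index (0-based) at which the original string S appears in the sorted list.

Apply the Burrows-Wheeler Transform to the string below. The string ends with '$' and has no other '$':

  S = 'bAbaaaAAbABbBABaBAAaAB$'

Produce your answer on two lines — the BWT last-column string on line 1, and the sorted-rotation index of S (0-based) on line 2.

All 23 rotations (rotation i = S[i:]+S[:i]):
  rot[0] = bAbaaaAAbABbBABaBAAaAB$
  rot[1] = AbaaaAAbABbBABaBAAaAB$b
  rot[2] = baaaAAbABbBABaBAAaAB$bA
  rot[3] = aaaAAbABbBABaBAAaAB$bAb
  rot[4] = aaAAbABbBABaBAAaAB$bAba
  rot[5] = aAAbABbBABaBAAaAB$bAbaa
  rot[6] = AAbABbBABaBAAaAB$bAbaaa
  rot[7] = AbABbBABaBAAaAB$bAbaaaA
  rot[8] = bABbBABaBAAaAB$bAbaaaAA
  rot[9] = ABbBABaBAAaAB$bAbaaaAAb
  rot[10] = BbBABaBAAaAB$bAbaaaAAbA
  rot[11] = bBABaBAAaAB$bAbaaaAAbAB
  rot[12] = BABaBAAaAB$bAbaaaAAbABb
  rot[13] = ABaBAAaAB$bAbaaaAAbABbB
  rot[14] = BaBAAaAB$bAbaaaAAbABbBA
  rot[15] = aBAAaAB$bAbaaaAAbABbBAB
  rot[16] = BAAaAB$bAbaaaAAbABbBABa
  rot[17] = AAaAB$bAbaaaAAbABbBABaB
  rot[18] = AaAB$bAbaaaAAbABbBABaBA
  rot[19] = aAB$bAbaaaAAbABbBABaBAA
  rot[20] = AB$bAbaaaAAbABbBABaBAAa
  rot[21] = B$bAbaaaAAbABbBABaBAAaA
  rot[22] = $bAbaaaAAbABbBABaBAAaAB
Sorted (with $ < everything):
  sorted[0] = $bAbaaaAAbABbBABaBAAaAB  (last char: 'B')
  sorted[1] = AAaAB$bAbaaaAAbABbBABaB  (last char: 'B')
  sorted[2] = AAbABbBABaBAAaAB$bAbaaa  (last char: 'a')
  sorted[3] = AB$bAbaaaAAbABbBABaBAAa  (last char: 'a')
  sorted[4] = ABaBAAaAB$bAbaaaAAbABbB  (last char: 'B')
  sorted[5] = ABbBABaBAAaAB$bAbaaaAAb  (last char: 'b')
  sorted[6] = AaAB$bAbaaaAAbABbBABaBA  (last char: 'A')
  sorted[7] = AbABbBABaBAAaAB$bAbaaaA  (last char: 'A')
  sorted[8] = AbaaaAAbABbBABaBAAaAB$b  (last char: 'b')
  sorted[9] = B$bAbaaaAAbABbBABaBAAaA  (last char: 'A')
  sorted[10] = BAAaAB$bAbaaaAAbABbBABa  (last char: 'a')
  sorted[11] = BABaBAAaAB$bAbaaaAAbABb  (last char: 'b')
  sorted[12] = BaBAAaAB$bAbaaaAAbABbBA  (last char: 'A')
  sorted[13] = BbBABaBAAaAB$bAbaaaAAbA  (last char: 'A')
  sorted[14] = aAAbABbBABaBAAaAB$bAbaa  (last char: 'a')
  sorted[15] = aAB$bAbaaaAAbABbBABaBAA  (last char: 'A')
  sorted[16] = aBAAaAB$bAbaaaAAbABbBAB  (last char: 'B')
  sorted[17] = aaAAbABbBABaBAAaAB$bAba  (last char: 'a')
  sorted[18] = aaaAAbABbBABaBAAaAB$bAb  (last char: 'b')
  sorted[19] = bABbBABaBAAaAB$bAbaaaAA  (last char: 'A')
  sorted[20] = bAbaaaAAbABbBABaBAAaAB$  (last char: '$')
  sorted[21] = bBABaBAAaAB$bAbaaaAAbAB  (last char: 'B')
  sorted[22] = baaaAAbABbBABaBAAaAB$bA  (last char: 'A')
Last column: BBaaBbAAbAabAAaABabA$BA
Original string S is at sorted index 20

Answer: BBaaBbAAbAabAAaABabA$BA
20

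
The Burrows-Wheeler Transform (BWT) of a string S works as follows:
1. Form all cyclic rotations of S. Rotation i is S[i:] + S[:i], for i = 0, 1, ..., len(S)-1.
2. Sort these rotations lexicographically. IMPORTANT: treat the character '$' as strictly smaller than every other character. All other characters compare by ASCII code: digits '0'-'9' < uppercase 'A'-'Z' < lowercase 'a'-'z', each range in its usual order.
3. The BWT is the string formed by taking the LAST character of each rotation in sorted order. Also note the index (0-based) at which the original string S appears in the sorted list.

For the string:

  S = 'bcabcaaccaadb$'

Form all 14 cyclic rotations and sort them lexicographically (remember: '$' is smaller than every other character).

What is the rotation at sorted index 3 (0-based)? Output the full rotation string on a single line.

All 14 rotations (rotation i = S[i:]+S[:i]):
  rot[0] = bcabcaaccaadb$
  rot[1] = cabcaaccaadb$b
  rot[2] = abcaaccaadb$bc
  rot[3] = bcaaccaadb$bca
  rot[4] = caaccaadb$bcab
  rot[5] = aaccaadb$bcabc
  rot[6] = accaadb$bcabca
  rot[7] = ccaadb$bcabcaa
  rot[8] = caadb$bcabcaac
  rot[9] = aadb$bcabcaacc
  rot[10] = adb$bcabcaacca
  rot[11] = db$bcabcaaccaa
  rot[12] = b$bcabcaaccaad
  rot[13] = $bcabcaaccaadb
Sorted (with $ < everything):
  sorted[0] = $bcabcaaccaadb
  sorted[1] = aaccaadb$bcabc
  sorted[2] = aadb$bcabcaacc
  sorted[3] = abcaaccaadb$bc
  sorted[4] = accaadb$bcabca
  sorted[5] = adb$bcabcaacca
  sorted[6] = b$bcabcaaccaad
  sorted[7] = bcaaccaadb$bca
  sorted[8] = bcabcaaccaadb$
  sorted[9] = caaccaadb$bcab
  sorted[10] = caadb$bcabcaac
  sorted[11] = cabcaaccaadb$b
  sorted[12] = ccaadb$bcabcaa
  sorted[13] = db$bcabcaaccaa
sorted[3] = abcaaccaadb$bc

Answer: abcaaccaadb$bc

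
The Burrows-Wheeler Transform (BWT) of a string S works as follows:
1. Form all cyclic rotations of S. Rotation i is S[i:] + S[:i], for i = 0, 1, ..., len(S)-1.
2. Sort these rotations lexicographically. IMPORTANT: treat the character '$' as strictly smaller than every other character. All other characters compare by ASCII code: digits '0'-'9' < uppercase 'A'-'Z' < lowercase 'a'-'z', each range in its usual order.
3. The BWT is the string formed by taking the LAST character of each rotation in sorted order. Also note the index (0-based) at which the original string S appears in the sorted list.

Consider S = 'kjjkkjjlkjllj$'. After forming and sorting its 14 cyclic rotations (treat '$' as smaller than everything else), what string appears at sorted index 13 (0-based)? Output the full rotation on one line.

All 14 rotations (rotation i = S[i:]+S[:i]):
  rot[0] = kjjkkjjlkjllj$
  rot[1] = jjkkjjlkjllj$k
  rot[2] = jkkjjlkjllj$kj
  rot[3] = kkjjlkjllj$kjj
  rot[4] = kjjlkjllj$kjjk
  rot[5] = jjlkjllj$kjjkk
  rot[6] = jlkjllj$kjjkkj
  rot[7] = lkjllj$kjjkkjj
  rot[8] = kjllj$kjjkkjjl
  rot[9] = jllj$kjjkkjjlk
  rot[10] = llj$kjjkkjjlkj
  rot[11] = lj$kjjkkjjlkjl
  rot[12] = j$kjjkkjjlkjll
  rot[13] = $kjjkkjjlkjllj
Sorted (with $ < everything):
  sorted[0] = $kjjkkjjlkjllj
  sorted[1] = j$kjjkkjjlkjll
  sorted[2] = jjkkjjlkjllj$k
  sorted[3] = jjlkjllj$kjjkk
  sorted[4] = jkkjjlkjllj$kj
  sorted[5] = jlkjllj$kjjkkj
  sorted[6] = jllj$kjjkkjjlk
  sorted[7] = kjjkkjjlkjllj$
  sorted[8] = kjjlkjllj$kjjk
  sorted[9] = kjllj$kjjkkjjl
  sorted[10] = kkjjlkjllj$kjj
  sorted[11] = lj$kjjkkjjlkjl
  sorted[12] = lkjllj$kjjkkjj
  sorted[13] = llj$kjjkkjjlkj
sorted[13] = llj$kjjkkjjlkj

Answer: llj$kjjkkjjlkj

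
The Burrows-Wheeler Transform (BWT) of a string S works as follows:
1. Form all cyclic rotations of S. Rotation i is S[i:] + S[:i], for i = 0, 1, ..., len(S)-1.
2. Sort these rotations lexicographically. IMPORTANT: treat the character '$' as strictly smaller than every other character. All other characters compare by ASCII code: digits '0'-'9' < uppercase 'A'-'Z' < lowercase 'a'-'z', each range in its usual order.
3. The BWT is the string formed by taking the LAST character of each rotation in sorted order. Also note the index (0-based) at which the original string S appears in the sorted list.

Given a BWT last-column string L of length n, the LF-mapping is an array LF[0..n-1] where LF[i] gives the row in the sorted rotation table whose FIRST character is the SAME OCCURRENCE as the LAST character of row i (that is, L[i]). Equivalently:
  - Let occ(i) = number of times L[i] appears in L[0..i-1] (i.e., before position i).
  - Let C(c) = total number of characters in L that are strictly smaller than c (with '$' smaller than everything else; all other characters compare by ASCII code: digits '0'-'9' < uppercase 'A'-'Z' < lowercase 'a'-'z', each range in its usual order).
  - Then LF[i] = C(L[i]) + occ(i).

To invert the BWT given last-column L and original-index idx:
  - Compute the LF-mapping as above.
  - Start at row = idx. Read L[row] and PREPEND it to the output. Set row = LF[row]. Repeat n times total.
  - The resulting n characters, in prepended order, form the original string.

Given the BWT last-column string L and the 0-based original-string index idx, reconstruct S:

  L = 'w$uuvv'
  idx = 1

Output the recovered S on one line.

Answer: uuvvw$

Derivation:
LF mapping: 5 0 1 2 3 4
Walk LF starting at row 1, prepending L[row]:
  step 1: row=1, L[1]='$', prepend. Next row=LF[1]=0
  step 2: row=0, L[0]='w', prepend. Next row=LF[0]=5
  step 3: row=5, L[5]='v', prepend. Next row=LF[5]=4
  step 4: row=4, L[4]='v', prepend. Next row=LF[4]=3
  step 5: row=3, L[3]='u', prepend. Next row=LF[3]=2
  step 6: row=2, L[2]='u', prepend. Next row=LF[2]=1
Reversed output: uuvvw$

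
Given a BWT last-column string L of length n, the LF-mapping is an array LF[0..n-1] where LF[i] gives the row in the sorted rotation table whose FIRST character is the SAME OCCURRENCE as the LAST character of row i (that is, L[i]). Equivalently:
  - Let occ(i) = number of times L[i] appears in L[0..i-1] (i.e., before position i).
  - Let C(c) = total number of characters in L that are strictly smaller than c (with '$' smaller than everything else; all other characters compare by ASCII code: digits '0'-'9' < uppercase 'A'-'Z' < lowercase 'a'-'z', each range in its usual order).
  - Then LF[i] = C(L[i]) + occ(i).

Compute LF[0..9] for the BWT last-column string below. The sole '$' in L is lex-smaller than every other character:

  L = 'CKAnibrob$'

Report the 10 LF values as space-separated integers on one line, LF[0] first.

Answer: 2 3 1 7 6 4 9 8 5 0

Derivation:
Char counts: '$':1, 'A':1, 'C':1, 'K':1, 'b':2, 'i':1, 'n':1, 'o':1, 'r':1
C (first-col start): C('$')=0, C('A')=1, C('C')=2, C('K')=3, C('b')=4, C('i')=6, C('n')=7, C('o')=8, C('r')=9
L[0]='C': occ=0, LF[0]=C('C')+0=2+0=2
L[1]='K': occ=0, LF[1]=C('K')+0=3+0=3
L[2]='A': occ=0, LF[2]=C('A')+0=1+0=1
L[3]='n': occ=0, LF[3]=C('n')+0=7+0=7
L[4]='i': occ=0, LF[4]=C('i')+0=6+0=6
L[5]='b': occ=0, LF[5]=C('b')+0=4+0=4
L[6]='r': occ=0, LF[6]=C('r')+0=9+0=9
L[7]='o': occ=0, LF[7]=C('o')+0=8+0=8
L[8]='b': occ=1, LF[8]=C('b')+1=4+1=5
L[9]='$': occ=0, LF[9]=C('$')+0=0+0=0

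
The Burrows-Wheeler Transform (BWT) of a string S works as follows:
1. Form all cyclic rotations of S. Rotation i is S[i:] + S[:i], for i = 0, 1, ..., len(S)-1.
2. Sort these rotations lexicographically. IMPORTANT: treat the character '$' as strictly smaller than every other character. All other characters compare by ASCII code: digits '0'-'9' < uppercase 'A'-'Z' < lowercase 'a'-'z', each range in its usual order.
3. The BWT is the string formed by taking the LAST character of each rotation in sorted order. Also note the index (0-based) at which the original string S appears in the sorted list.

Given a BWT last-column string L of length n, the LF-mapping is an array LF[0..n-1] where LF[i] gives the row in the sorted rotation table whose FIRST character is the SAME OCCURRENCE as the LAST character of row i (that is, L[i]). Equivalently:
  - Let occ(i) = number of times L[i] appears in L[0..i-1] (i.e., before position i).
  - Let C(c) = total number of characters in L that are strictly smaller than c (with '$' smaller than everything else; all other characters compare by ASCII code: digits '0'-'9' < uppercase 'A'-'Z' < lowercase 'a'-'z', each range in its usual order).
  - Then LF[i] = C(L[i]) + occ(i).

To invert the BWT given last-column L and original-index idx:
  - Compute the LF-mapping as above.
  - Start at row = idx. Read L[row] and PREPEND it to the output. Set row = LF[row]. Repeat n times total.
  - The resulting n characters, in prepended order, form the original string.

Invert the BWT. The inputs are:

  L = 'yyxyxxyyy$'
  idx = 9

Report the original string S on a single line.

LF mapping: 4 5 1 6 2 3 7 8 9 0
Walk LF starting at row 9, prepending L[row]:
  step 1: row=9, L[9]='$', prepend. Next row=LF[9]=0
  step 2: row=0, L[0]='y', prepend. Next row=LF[0]=4
  step 3: row=4, L[4]='x', prepend. Next row=LF[4]=2
  step 4: row=2, L[2]='x', prepend. Next row=LF[2]=1
  step 5: row=1, L[1]='y', prepend. Next row=LF[1]=5
  step 6: row=5, L[5]='x', prepend. Next row=LF[5]=3
  step 7: row=3, L[3]='y', prepend. Next row=LF[3]=6
  step 8: row=6, L[6]='y', prepend. Next row=LF[6]=7
  step 9: row=7, L[7]='y', prepend. Next row=LF[7]=8
  step 10: row=8, L[8]='y', prepend. Next row=LF[8]=9
Reversed output: yyyyxyxxy$

Answer: yyyyxyxxy$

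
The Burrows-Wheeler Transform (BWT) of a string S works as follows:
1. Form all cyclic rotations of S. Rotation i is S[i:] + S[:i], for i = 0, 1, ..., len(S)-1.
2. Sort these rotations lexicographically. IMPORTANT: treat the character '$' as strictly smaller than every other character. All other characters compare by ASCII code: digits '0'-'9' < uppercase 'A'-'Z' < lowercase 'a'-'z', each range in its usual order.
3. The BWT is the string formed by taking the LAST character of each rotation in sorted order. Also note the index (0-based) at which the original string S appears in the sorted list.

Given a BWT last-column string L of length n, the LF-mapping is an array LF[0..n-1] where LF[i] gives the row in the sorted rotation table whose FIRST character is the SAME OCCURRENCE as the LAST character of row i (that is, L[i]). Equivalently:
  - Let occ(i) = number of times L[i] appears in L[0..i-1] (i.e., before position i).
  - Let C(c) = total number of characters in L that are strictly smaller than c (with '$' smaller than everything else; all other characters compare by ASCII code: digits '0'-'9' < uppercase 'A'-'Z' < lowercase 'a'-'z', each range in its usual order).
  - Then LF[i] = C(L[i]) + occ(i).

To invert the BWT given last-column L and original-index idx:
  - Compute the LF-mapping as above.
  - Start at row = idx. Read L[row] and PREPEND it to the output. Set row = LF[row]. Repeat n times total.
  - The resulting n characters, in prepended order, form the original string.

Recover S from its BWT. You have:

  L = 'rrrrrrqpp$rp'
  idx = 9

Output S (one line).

LF mapping: 5 6 7 8 9 10 4 1 2 0 11 3
Walk LF starting at row 9, prepending L[row]:
  step 1: row=9, L[9]='$', prepend. Next row=LF[9]=0
  step 2: row=0, L[0]='r', prepend. Next row=LF[0]=5
  step 3: row=5, L[5]='r', prepend. Next row=LF[5]=10
  step 4: row=10, L[10]='r', prepend. Next row=LF[10]=11
  step 5: row=11, L[11]='p', prepend. Next row=LF[11]=3
  step 6: row=3, L[3]='r', prepend. Next row=LF[3]=8
  step 7: row=8, L[8]='p', prepend. Next row=LF[8]=2
  step 8: row=2, L[2]='r', prepend. Next row=LF[2]=7
  step 9: row=7, L[7]='p', prepend. Next row=LF[7]=1
  step 10: row=1, L[1]='r', prepend. Next row=LF[1]=6
  step 11: row=6, L[6]='q', prepend. Next row=LF[6]=4
  step 12: row=4, L[4]='r', prepend. Next row=LF[4]=9
Reversed output: rqrprprprrr$

Answer: rqrprprprrr$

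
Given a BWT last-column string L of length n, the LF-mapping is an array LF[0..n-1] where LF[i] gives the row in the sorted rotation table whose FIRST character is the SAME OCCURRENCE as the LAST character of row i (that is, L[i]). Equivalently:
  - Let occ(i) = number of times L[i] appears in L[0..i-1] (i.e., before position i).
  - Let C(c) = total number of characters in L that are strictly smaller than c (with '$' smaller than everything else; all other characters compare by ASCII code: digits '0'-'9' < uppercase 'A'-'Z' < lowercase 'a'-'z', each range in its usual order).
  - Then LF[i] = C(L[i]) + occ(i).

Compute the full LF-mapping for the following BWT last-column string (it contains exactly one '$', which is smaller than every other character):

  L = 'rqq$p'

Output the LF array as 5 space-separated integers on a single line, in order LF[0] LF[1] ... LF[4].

Answer: 4 2 3 0 1

Derivation:
Char counts: '$':1, 'p':1, 'q':2, 'r':1
C (first-col start): C('$')=0, C('p')=1, C('q')=2, C('r')=4
L[0]='r': occ=0, LF[0]=C('r')+0=4+0=4
L[1]='q': occ=0, LF[1]=C('q')+0=2+0=2
L[2]='q': occ=1, LF[2]=C('q')+1=2+1=3
L[3]='$': occ=0, LF[3]=C('$')+0=0+0=0
L[4]='p': occ=0, LF[4]=C('p')+0=1+0=1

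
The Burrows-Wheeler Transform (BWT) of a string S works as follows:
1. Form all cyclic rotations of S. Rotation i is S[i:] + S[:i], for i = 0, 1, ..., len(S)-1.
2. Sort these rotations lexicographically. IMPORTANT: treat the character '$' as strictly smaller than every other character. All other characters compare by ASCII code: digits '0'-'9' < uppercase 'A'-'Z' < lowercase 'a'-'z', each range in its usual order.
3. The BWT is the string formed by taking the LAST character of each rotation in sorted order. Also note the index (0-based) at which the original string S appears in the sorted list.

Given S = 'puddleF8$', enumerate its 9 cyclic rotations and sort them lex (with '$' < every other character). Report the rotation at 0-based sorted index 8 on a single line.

Answer: uddleF8$p

Derivation:
All 9 rotations (rotation i = S[i:]+S[:i]):
  rot[0] = puddleF8$
  rot[1] = uddleF8$p
  rot[2] = ddleF8$pu
  rot[3] = dleF8$pud
  rot[4] = leF8$pudd
  rot[5] = eF8$puddl
  rot[6] = F8$puddle
  rot[7] = 8$puddleF
  rot[8] = $puddleF8
Sorted (with $ < everything):
  sorted[0] = $puddleF8
  sorted[1] = 8$puddleF
  sorted[2] = F8$puddle
  sorted[3] = ddleF8$pu
  sorted[4] = dleF8$pud
  sorted[5] = eF8$puddl
  sorted[6] = leF8$pudd
  sorted[7] = puddleF8$
  sorted[8] = uddleF8$p
sorted[8] = uddleF8$p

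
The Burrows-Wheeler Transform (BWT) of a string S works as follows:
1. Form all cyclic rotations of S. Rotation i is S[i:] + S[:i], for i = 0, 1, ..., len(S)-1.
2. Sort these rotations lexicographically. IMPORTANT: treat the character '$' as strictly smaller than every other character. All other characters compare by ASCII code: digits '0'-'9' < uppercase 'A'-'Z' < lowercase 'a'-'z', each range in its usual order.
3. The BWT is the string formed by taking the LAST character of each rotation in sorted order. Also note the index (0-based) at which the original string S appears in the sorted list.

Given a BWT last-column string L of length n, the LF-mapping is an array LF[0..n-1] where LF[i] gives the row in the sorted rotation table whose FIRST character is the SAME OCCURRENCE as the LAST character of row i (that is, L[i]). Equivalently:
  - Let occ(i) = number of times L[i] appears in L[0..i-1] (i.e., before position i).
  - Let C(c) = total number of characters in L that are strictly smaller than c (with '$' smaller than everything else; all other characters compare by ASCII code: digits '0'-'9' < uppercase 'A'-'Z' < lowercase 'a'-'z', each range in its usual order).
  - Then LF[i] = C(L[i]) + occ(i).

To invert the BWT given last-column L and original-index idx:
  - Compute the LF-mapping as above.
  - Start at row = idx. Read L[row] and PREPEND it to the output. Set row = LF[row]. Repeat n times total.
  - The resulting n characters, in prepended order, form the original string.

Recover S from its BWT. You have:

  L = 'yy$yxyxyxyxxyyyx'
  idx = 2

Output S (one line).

Answer: xxyyyyyxyxxyxyy$

Derivation:
LF mapping: 7 8 0 9 1 10 2 11 3 12 4 5 13 14 15 6
Walk LF starting at row 2, prepending L[row]:
  step 1: row=2, L[2]='$', prepend. Next row=LF[2]=0
  step 2: row=0, L[0]='y', prepend. Next row=LF[0]=7
  step 3: row=7, L[7]='y', prepend. Next row=LF[7]=11
  step 4: row=11, L[11]='x', prepend. Next row=LF[11]=5
  step 5: row=5, L[5]='y', prepend. Next row=LF[5]=10
  step 6: row=10, L[10]='x', prepend. Next row=LF[10]=4
  step 7: row=4, L[4]='x', prepend. Next row=LF[4]=1
  step 8: row=1, L[1]='y', prepend. Next row=LF[1]=8
  step 9: row=8, L[8]='x', prepend. Next row=LF[8]=3
  step 10: row=3, L[3]='y', prepend. Next row=LF[3]=9
  step 11: row=9, L[9]='y', prepend. Next row=LF[9]=12
  step 12: row=12, L[12]='y', prepend. Next row=LF[12]=13
  step 13: row=13, L[13]='y', prepend. Next row=LF[13]=14
  step 14: row=14, L[14]='y', prepend. Next row=LF[14]=15
  step 15: row=15, L[15]='x', prepend. Next row=LF[15]=6
  step 16: row=6, L[6]='x', prepend. Next row=LF[6]=2
Reversed output: xxyyyyyxyxxyxyy$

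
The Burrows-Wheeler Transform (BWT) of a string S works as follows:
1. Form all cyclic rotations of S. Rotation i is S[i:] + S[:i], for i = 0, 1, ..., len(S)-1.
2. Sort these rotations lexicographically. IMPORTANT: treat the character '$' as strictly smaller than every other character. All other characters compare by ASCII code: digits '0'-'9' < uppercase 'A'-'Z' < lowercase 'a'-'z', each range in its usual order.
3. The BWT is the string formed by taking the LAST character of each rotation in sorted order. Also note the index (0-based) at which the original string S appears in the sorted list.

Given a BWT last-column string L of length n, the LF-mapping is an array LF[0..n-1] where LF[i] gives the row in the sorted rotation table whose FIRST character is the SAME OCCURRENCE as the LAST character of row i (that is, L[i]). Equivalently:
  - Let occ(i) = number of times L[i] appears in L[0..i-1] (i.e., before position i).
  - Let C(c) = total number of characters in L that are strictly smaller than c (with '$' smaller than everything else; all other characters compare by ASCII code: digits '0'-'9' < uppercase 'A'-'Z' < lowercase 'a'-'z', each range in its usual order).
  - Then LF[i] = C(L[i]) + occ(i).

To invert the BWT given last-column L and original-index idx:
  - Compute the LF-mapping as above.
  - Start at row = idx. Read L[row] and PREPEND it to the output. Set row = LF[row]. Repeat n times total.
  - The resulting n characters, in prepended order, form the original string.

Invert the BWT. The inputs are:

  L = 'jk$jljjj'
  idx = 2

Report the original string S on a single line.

LF mapping: 1 6 0 2 7 3 4 5
Walk LF starting at row 2, prepending L[row]:
  step 1: row=2, L[2]='$', prepend. Next row=LF[2]=0
  step 2: row=0, L[0]='j', prepend. Next row=LF[0]=1
  step 3: row=1, L[1]='k', prepend. Next row=LF[1]=6
  step 4: row=6, L[6]='j', prepend. Next row=LF[6]=4
  step 5: row=4, L[4]='l', prepend. Next row=LF[4]=7
  step 6: row=7, L[7]='j', prepend. Next row=LF[7]=5
  step 7: row=5, L[5]='j', prepend. Next row=LF[5]=3
  step 8: row=3, L[3]='j', prepend. Next row=LF[3]=2
Reversed output: jjjljkj$

Answer: jjjljkj$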